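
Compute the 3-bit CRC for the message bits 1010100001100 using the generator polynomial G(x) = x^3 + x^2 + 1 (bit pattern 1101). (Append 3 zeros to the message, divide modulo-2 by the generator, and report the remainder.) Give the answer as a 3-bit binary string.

110

Append 3 zeros: 1010100001100000. Divide by 1101 (XOR where the leading bit is 1):
  pos 0: 1010 XOR 1101 = 0111
  pos 1: 1111 XOR 1101 = 0010
  pos 3: 1000 XOR 1101 = 0101
  pos 4: 1010 XOR 1101 = 0111
  pos 5: 1110 XOR 1101 = 0011
  pos 7: 1111 XOR 1101 = 0010
  pos 9: 1000 XOR 1101 = 0101
  pos 10: 1010 XOR 1101 = 0111
  pos 11: 1110 XOR 1101 = 0011
Remainder (last 3 bits) = 110. This is the CRC / FCS.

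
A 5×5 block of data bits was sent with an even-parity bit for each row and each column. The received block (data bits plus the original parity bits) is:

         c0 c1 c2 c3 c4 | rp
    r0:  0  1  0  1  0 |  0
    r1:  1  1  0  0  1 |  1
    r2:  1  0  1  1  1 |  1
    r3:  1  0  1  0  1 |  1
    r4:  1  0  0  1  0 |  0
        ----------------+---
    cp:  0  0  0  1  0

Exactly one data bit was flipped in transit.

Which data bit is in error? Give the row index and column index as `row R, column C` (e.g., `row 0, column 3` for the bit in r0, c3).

Recompute each row's even parity and compare to rp:
  r0: data parity 0, sent rp 0 → ok
  r1: data parity 1, sent rp 1 → ok
  r2: data parity 0, sent rp 1 → mismatch
  r3: data parity 1, sent rp 1 → ok
  r4: data parity 0, sent rp 0 → ok
Recompute each column's even parity and compare to cp:
  c0: data parity 0, sent cp 0 → ok
  c1: data parity 0, sent cp 0 → ok
  c2: data parity 0, sent cp 0 → ok
  c3: data parity 1, sent cp 1 → ok
  c4: data parity 1, sent cp 0 → mismatch
Exactly one row (r2) and one column (c4) fail → the flipped bit is at their intersection.

row 2, column 4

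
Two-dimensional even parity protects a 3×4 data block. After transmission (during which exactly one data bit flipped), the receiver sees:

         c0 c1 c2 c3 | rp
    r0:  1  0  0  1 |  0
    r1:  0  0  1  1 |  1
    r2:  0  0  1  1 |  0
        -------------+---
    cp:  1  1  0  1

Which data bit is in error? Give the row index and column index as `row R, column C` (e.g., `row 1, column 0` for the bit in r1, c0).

row 1, column 1

Recompute each row's even parity and compare to rp:
  r0: data parity 0, sent rp 0 → ok
  r1: data parity 0, sent rp 1 → mismatch
  r2: data parity 0, sent rp 0 → ok
Recompute each column's even parity and compare to cp:
  c0: data parity 1, sent cp 1 → ok
  c1: data parity 0, sent cp 1 → mismatch
  c2: data parity 0, sent cp 0 → ok
  c3: data parity 1, sent cp 1 → ok
Exactly one row (r1) and one column (c1) fail → the flipped bit is at their intersection.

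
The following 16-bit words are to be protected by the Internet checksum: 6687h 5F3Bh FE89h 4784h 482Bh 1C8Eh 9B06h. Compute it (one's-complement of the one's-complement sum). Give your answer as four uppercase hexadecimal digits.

One's-complement addition (fold any carry out of bit 15 back into bit 0):
  0x6687 + 0x5F3B = 0x0C5C2
  0xC5C2 + 0xFE89 = 0x1C44B → wrap carry → 0xC44C
  0xC44C + 0x4784 = 0x10BD0 → wrap carry → 0x0BD1
  0x0BD1 + 0x482B = 0x053FC
  0x53FC + 0x1C8E = 0x0708A
  0x708A + 0x9B06 = 0x10B90 → wrap carry → 0x0B91
One's-complement sum = 0x0B91.
Checksum = ~0x0B91 & 0xFFFF = 0xF46E.

F46E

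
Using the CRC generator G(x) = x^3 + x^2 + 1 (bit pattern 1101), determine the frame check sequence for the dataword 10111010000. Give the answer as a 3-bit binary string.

Append 3 zeros: 10111010000000. Divide by 1101 (XOR where the leading bit is 1):
  pos 0: 1011 XOR 1101 = 0110
  pos 1: 1101 XOR 1101 = 0000
  pos 6: 1000 XOR 1101 = 0101
  pos 7: 1010 XOR 1101 = 0111
  pos 8: 1110 XOR 1101 = 0011
  pos 10: 1100 XOR 1101 = 0001
Remainder (last 3 bits) = 001. This is the CRC / FCS.

001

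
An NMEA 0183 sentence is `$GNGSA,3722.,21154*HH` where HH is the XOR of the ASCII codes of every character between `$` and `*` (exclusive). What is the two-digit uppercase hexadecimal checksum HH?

45

XOR the ASCII codes of the payload characters:
  'G' = 0x47 → acc = 0x47
  'N' = 0x4E → acc = 0x09
  'G' = 0x47 → acc = 0x4E
  'S' = 0x53 → acc = 0x1D
  'A' = 0x41 → acc = 0x5C
  ',' = 0x2C → acc = 0x70
  '3' = 0x33 → acc = 0x43
  '7' = 0x37 → acc = 0x74
  '2' = 0x32 → acc = 0x46
  '2' = 0x32 → acc = 0x74
  '.' = 0x2E → acc = 0x5A
  ',' = 0x2C → acc = 0x76
  '2' = 0x32 → acc = 0x44
  '1' = 0x31 → acc = 0x75
  '1' = 0x31 → acc = 0x44
  '5' = 0x35 → acc = 0x71
  '4' = 0x34 → acc = 0x45
Checksum = 0x45.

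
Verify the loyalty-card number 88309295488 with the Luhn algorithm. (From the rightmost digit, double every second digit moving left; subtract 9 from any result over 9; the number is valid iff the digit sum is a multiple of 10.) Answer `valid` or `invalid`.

From the right, keep odd positions and double even positions (subtract 9 from any doubled value over 9):
  doubled (positions 2,4,...): 7 1 4 0 7 → sum 19
  kept (positions 1,3,...): 8 4 9 9 3 8 → sum 41
Total = 60.
60 mod 10 = 0, so the number is valid.

valid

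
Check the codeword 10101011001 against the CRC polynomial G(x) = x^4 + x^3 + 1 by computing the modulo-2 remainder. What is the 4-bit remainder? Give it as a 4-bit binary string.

1011

Modulo-2 division of 10101011001 by 11001:
  pos 0: 10101 XOR 11001 = 01100
  pos 1: 11000 XOR 11001 = 00001
  pos 5: 11100 XOR 11001 = 00101
Remainder = 1011 (nonzero — an error is detected).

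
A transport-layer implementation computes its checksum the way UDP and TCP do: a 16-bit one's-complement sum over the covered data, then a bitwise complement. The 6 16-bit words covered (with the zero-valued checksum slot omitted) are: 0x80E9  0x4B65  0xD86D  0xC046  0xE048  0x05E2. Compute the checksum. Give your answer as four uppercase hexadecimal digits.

B4D1

One's-complement addition (fold any carry out of bit 15 back into bit 0):
  0x80E9 + 0x4B65 = 0x0CC4E
  0xCC4E + 0xD86D = 0x1A4BB → wrap carry → 0xA4BC
  0xA4BC + 0xC046 = 0x16502 → wrap carry → 0x6503
  0x6503 + 0xE048 = 0x1454B → wrap carry → 0x454C
  0x454C + 0x05E2 = 0x04B2E
One's-complement sum = 0x4B2E.
Checksum = ~0x4B2E & 0xFFFF = 0xB4D1.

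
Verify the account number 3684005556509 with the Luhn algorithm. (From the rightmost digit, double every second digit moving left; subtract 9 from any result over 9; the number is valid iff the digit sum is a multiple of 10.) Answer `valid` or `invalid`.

valid

From the right, keep odd positions and double even positions (subtract 9 from any doubled value over 9):
  doubled (positions 2,4,...): 0 3 1 0 8 3 → sum 15
  kept (positions 1,3,...): 9 5 5 5 0 8 3 → sum 35
Total = 50.
50 mod 10 = 0, so the number is valid.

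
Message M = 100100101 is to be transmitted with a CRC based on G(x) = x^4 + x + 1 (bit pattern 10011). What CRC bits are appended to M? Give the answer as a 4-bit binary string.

Append 4 zeros: 1001001010000. Divide by 10011 (XOR where the leading bit is 1):
  pos 0: 10010 XOR 10011 = 00001
  pos 4: 10101 XOR 10011 = 00110
  pos 6: 11000 XOR 10011 = 01011
  pos 7: 10110 XOR 10011 = 00101
Remainder (last 4 bits) = 1010. This is the CRC / FCS.

1010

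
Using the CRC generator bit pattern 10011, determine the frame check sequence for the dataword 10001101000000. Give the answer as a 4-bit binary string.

0001

Append 4 zeros: 100011010000000000. Divide by 10011 (XOR where the leading bit is 1):
  pos 0: 10001 XOR 10011 = 00010
  pos 3: 10101 XOR 10011 = 00110
  pos 5: 11000 XOR 10011 = 01011
  pos 6: 10110 XOR 10011 = 00101
  pos 8: 10100 XOR 10011 = 00111
  pos 10: 11100 XOR 10011 = 01111
  pos 11: 11110 XOR 10011 = 01101
  pos 12: 11010 XOR 10011 = 01001
  pos 13: 10010 XOR 10011 = 00001
Remainder (last 4 bits) = 0001. This is the CRC / FCS.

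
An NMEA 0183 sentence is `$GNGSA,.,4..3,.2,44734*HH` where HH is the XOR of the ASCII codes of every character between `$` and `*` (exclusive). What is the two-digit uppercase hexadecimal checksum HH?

59

XOR the ASCII codes of the payload characters:
  'G' = 0x47 → acc = 0x47
  'N' = 0x4E → acc = 0x09
  'G' = 0x47 → acc = 0x4E
  'S' = 0x53 → acc = 0x1D
  'A' = 0x41 → acc = 0x5C
  ',' = 0x2C → acc = 0x70
  '.' = 0x2E → acc = 0x5E
  ',' = 0x2C → acc = 0x72
  '4' = 0x34 → acc = 0x46
  '.' = 0x2E → acc = 0x68
  '.' = 0x2E → acc = 0x46
  '3' = 0x33 → acc = 0x75
  ',' = 0x2C → acc = 0x59
  '.' = 0x2E → acc = 0x77
  '2' = 0x32 → acc = 0x45
  ',' = 0x2C → acc = 0x69
  '4' = 0x34 → acc = 0x5D
  '4' = 0x34 → acc = 0x69
  '7' = 0x37 → acc = 0x5E
  '3' = 0x33 → acc = 0x6D
  '4' = 0x34 → acc = 0x59
Checksum = 0x59.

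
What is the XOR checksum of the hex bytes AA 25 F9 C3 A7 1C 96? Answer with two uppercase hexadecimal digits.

XOR the bytes together:
  start with 0xAA
  0xAA ⊕ 0x25 = 0x8F
  0x8F ⊕ 0xF9 = 0x76
  0x76 ⊕ 0xC3 = 0xB5
  0xB5 ⊕ 0xA7 = 0x12
  0x12 ⊕ 0x1C = 0x0E
  0x0E ⊕ 0x96 = 0x98

98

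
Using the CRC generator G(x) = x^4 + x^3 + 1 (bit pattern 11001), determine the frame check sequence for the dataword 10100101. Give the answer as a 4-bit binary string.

Append 4 zeros: 101001010000. Divide by 11001 (XOR where the leading bit is 1):
  pos 0: 10100 XOR 11001 = 01101
  pos 1: 11011 XOR 11001 = 00010
  pos 4: 10010 XOR 11001 = 01011
  pos 5: 10110 XOR 11001 = 01111
  pos 6: 11110 XOR 11001 = 00111
Remainder (last 4 bits) = 1110. This is the CRC / FCS.

1110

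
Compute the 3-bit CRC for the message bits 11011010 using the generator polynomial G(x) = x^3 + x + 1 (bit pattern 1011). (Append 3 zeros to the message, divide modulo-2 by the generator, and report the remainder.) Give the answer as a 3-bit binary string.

101

Append 3 zeros: 11011010000. Divide by 1011 (XOR where the leading bit is 1):
  pos 0: 1101 XOR 1011 = 0110
  pos 1: 1101 XOR 1011 = 0110
  pos 2: 1100 XOR 1011 = 0111
  pos 3: 1111 XOR 1011 = 0100
  pos 4: 1000 XOR 1011 = 0011
  pos 6: 1100 XOR 1011 = 0111
  pos 7: 1110 XOR 1011 = 0101
Remainder (last 3 bits) = 101. This is the CRC / FCS.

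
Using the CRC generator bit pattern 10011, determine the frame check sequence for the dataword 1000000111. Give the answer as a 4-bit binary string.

0100

Append 4 zeros: 10000001110000. Divide by 10011 (XOR where the leading bit is 1):
  pos 0: 10000 XOR 10011 = 00011
  pos 3: 11001 XOR 10011 = 01010
  pos 4: 10101 XOR 10011 = 00110
  pos 6: 11010 XOR 10011 = 01001
  pos 7: 10010 XOR 10011 = 00001
Remainder (last 4 bits) = 0100. This is the CRC / FCS.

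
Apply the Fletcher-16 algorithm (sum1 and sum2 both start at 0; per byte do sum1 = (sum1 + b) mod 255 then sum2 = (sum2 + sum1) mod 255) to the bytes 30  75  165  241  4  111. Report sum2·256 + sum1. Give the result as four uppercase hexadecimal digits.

Running sums (mod 255):
  after byte 0 (30): sum1=30, sum2=30
  after byte 1 (75): sum1=105, sum2=135
  after byte 2 (165): sum1=15, sum2=150
  after byte 3 (241): sum1=1, sum2=151
  after byte 4 (4): sum1=5, sum2=156
  after byte 5 (111): sum1=116, sum2=17
Checksum = sum2·256 + sum1 = 17·256 + 116 = 4468 = 0x1174.

1174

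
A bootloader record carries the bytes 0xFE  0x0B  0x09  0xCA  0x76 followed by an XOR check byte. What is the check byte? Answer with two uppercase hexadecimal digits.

40

XOR the bytes together:
  start with 0xFE
  0xFE ⊕ 0x0B = 0xF5
  0xF5 ⊕ 0x09 = 0xFC
  0xFC ⊕ 0xCA = 0x36
  0x36 ⊕ 0x76 = 0x40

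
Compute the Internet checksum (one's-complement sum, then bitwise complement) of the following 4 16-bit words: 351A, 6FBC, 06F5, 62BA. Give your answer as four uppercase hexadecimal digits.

F179

One's-complement addition (fold any carry out of bit 15 back into bit 0):
  0x351A + 0x6FBC = 0x0A4D6
  0xA4D6 + 0x06F5 = 0x0ABCB
  0xABCB + 0x62BA = 0x10E85 → wrap carry → 0x0E86
One's-complement sum = 0x0E86.
Checksum = ~0x0E86 & 0xFFFF = 0xF179.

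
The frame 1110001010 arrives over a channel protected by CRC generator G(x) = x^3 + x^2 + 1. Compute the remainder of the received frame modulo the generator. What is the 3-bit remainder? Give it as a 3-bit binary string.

000

Modulo-2 division of 1110001010 by 1101:
  pos 0: 1110 XOR 1101 = 0011
  pos 2: 1100 XOR 1101 = 0001
  pos 5: 1101 XOR 1101 = 0000
Remainder = 000 (zero — the frame passes the CRC check).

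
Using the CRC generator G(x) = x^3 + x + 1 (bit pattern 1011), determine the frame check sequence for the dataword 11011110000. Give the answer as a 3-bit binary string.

Append 3 zeros: 11011110000000. Divide by 1011 (XOR where the leading bit is 1):
  pos 0: 1101 XOR 1011 = 0110
  pos 1: 1101 XOR 1011 = 0110
  pos 2: 1101 XOR 1011 = 0110
  pos 3: 1101 XOR 1011 = 0110
  pos 4: 1100 XOR 1011 = 0111
  pos 5: 1110 XOR 1011 = 0101
  pos 6: 1010 XOR 1011 = 0001
  pos 9: 1000 XOR 1011 = 0011
Remainder (last 3 bits) = 110. This is the CRC / FCS.

110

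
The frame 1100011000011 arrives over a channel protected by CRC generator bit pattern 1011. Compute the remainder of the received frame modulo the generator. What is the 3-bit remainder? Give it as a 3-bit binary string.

Modulo-2 division of 1100011000011 by 1011:
  pos 0: 1100 XOR 1011 = 0111
  pos 1: 1110 XOR 1011 = 0101
  pos 2: 1011 XOR 1011 = 0000
  pos 6: 1000 XOR 1011 = 0011
  pos 8: 1101 XOR 1011 = 0110
  pos 9: 1101 XOR 1011 = 0110
Remainder = 110 (nonzero — an error is detected).

110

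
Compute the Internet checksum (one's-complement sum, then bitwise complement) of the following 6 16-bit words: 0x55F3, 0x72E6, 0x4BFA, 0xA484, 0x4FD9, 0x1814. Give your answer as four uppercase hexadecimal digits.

DEB9

One's-complement addition (fold any carry out of bit 15 back into bit 0):
  0x55F3 + 0x72E6 = 0x0C8D9
  0xC8D9 + 0x4BFA = 0x114D3 → wrap carry → 0x14D4
  0x14D4 + 0xA484 = 0x0B958
  0xB958 + 0x4FD9 = 0x10931 → wrap carry → 0x0932
  0x0932 + 0x1814 = 0x02146
One's-complement sum = 0x2146.
Checksum = ~0x2146 & 0xFFFF = 0xDEB9.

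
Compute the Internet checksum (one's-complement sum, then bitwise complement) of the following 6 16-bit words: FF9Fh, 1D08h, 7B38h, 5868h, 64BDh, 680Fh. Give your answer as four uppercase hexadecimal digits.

42EA

One's-complement addition (fold any carry out of bit 15 back into bit 0):
  0xFF9F + 0x1D08 = 0x11CA7 → wrap carry → 0x1CA8
  0x1CA8 + 0x7B38 = 0x097E0
  0x97E0 + 0x5868 = 0x0F048
  0xF048 + 0x64BD = 0x15505 → wrap carry → 0x5506
  0x5506 + 0x680F = 0x0BD15
One's-complement sum = 0xBD15.
Checksum = ~0xBD15 & 0xFFFF = 0x42EA.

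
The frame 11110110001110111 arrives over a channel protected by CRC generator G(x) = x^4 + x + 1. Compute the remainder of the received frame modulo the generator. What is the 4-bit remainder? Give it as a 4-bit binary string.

0000

Modulo-2 division of 11110110001110111 by 10011:
  pos 0: 11110 XOR 10011 = 01101
  pos 1: 11011 XOR 10011 = 01000
  pos 2: 10001 XOR 10011 = 00010
  pos 5: 10000 XOR 10011 = 00011
  pos 8: 11111 XOR 10011 = 01100
  pos 9: 11000 XOR 10011 = 01011
  pos 10: 10111 XOR 10011 = 00100
  pos 12: 10011 XOR 10011 = 00000
Remainder = 0000 (zero — the frame passes the CRC check).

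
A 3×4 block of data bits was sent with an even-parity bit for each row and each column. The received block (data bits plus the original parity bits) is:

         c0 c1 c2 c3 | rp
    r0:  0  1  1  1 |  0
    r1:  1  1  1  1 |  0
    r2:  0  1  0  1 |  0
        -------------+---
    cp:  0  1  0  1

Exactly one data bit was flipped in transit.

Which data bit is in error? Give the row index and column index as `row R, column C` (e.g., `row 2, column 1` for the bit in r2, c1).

row 0, column 0

Recompute each row's even parity and compare to rp:
  r0: data parity 1, sent rp 0 → mismatch
  r1: data parity 0, sent rp 0 → ok
  r2: data parity 0, sent rp 0 → ok
Recompute each column's even parity and compare to cp:
  c0: data parity 1, sent cp 0 → mismatch
  c1: data parity 1, sent cp 1 → ok
  c2: data parity 0, sent cp 0 → ok
  c3: data parity 1, sent cp 1 → ok
Exactly one row (r0) and one column (c0) fail → the flipped bit is at their intersection.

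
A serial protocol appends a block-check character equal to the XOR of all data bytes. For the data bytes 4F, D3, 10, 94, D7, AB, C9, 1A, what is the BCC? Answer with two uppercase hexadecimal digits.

B7

XOR the bytes together:
  start with 0x4F
  0x4F ⊕ 0xD3 = 0x9C
  0x9C ⊕ 0x10 = 0x8C
  0x8C ⊕ 0x94 = 0x18
  0x18 ⊕ 0xD7 = 0xCF
  0xCF ⊕ 0xAB = 0x64
  0x64 ⊕ 0xC9 = 0xAD
  0xAD ⊕ 0x1A = 0xB7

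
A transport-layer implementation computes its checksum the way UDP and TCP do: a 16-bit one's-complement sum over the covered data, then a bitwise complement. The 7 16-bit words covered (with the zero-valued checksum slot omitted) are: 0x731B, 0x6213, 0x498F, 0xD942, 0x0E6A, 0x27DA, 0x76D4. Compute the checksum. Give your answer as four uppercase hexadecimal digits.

One's-complement addition (fold any carry out of bit 15 back into bit 0):
  0x731B + 0x6213 = 0x0D52E
  0xD52E + 0x498F = 0x11EBD → wrap carry → 0x1EBE
  0x1EBE + 0xD942 = 0x0F800
  0xF800 + 0x0E6A = 0x1066A → wrap carry → 0x066B
  0x066B + 0x27DA = 0x02E45
  0x2E45 + 0x76D4 = 0x0A519
One's-complement sum = 0xA519.
Checksum = ~0xA519 & 0xFFFF = 0x5AE6.

5AE6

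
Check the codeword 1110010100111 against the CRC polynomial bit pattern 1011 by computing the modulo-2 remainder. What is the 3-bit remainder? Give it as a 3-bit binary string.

011

Modulo-2 division of 1110010100111 by 1011:
  pos 0: 1110 XOR 1011 = 0101
  pos 1: 1010 XOR 1011 = 0001
  pos 4: 1101 XOR 1011 = 0110
  pos 5: 1100 XOR 1011 = 0111
  pos 6: 1110 XOR 1011 = 0101
  pos 7: 1011 XOR 1011 = 0000
Remainder = 011 (nonzero — an error is detected).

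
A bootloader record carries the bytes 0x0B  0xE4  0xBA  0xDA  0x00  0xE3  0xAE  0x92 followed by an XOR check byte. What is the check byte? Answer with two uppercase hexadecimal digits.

XOR the bytes together:
  start with 0x0B
  0x0B ⊕ 0xE4 = 0xEF
  0xEF ⊕ 0xBA = 0x55
  0x55 ⊕ 0xDA = 0x8F
  0x8F ⊕ 0x00 = 0x8F
  0x8F ⊕ 0xE3 = 0x6C
  0x6C ⊕ 0xAE = 0xC2
  0xC2 ⊕ 0x92 = 0x50

50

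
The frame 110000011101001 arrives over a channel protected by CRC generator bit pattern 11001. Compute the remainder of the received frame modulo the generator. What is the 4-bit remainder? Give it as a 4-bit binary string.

0000

Modulo-2 division of 110000011101001 by 11001:
  pos 0: 11000 XOR 11001 = 00001
  pos 4: 10011 XOR 11001 = 01010
  pos 5: 10101 XOR 11001 = 01100
  pos 6: 11000 XOR 11001 = 00001
  pos 10: 11001 XOR 11001 = 00000
Remainder = 0000 (zero — the frame passes the CRC check).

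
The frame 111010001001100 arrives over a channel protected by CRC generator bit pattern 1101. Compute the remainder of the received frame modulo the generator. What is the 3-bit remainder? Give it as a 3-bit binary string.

110

Modulo-2 division of 111010001001100 by 1101:
  pos 0: 1110 XOR 1101 = 0011
  pos 2: 1110 XOR 1101 = 0011
  pos 4: 1100 XOR 1101 = 0001
  pos 7: 1100 XOR 1101 = 0001
  pos 10: 1110 XOR 1101 = 0011
Remainder = 110 (nonzero — an error is detected).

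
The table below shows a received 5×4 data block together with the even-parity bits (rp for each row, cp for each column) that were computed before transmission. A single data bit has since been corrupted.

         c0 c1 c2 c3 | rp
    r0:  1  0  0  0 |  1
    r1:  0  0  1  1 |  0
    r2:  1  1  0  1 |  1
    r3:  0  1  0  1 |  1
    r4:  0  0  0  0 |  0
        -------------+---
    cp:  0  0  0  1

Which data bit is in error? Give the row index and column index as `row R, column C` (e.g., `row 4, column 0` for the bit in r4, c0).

row 3, column 2

Recompute each row's even parity and compare to rp:
  r0: data parity 1, sent rp 1 → ok
  r1: data parity 0, sent rp 0 → ok
  r2: data parity 1, sent rp 1 → ok
  r3: data parity 0, sent rp 1 → mismatch
  r4: data parity 0, sent rp 0 → ok
Recompute each column's even parity and compare to cp:
  c0: data parity 0, sent cp 0 → ok
  c1: data parity 0, sent cp 0 → ok
  c2: data parity 1, sent cp 0 → mismatch
  c3: data parity 1, sent cp 1 → ok
Exactly one row (r3) and one column (c2) fail → the flipped bit is at their intersection.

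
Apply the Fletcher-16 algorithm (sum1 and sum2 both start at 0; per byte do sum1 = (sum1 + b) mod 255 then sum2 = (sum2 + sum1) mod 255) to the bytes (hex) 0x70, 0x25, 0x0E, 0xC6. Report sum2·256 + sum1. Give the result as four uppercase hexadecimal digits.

Running sums (mod 255):
  after byte 0 (0x70): sum1=112, sum2=112
  after byte 1 (0x25): sum1=149, sum2=6
  after byte 2 (0x0E): sum1=163, sum2=169
  after byte 3 (0xC6): sum1=106, sum2=20
Checksum = sum2·256 + sum1 = 20·256 + 106 = 5226 = 0x146A.

146A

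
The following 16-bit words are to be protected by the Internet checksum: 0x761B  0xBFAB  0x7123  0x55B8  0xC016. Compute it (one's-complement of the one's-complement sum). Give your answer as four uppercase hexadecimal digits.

4346

One's-complement addition (fold any carry out of bit 15 back into bit 0):
  0x761B + 0xBFAB = 0x135C6 → wrap carry → 0x35C7
  0x35C7 + 0x7123 = 0x0A6EA
  0xA6EA + 0x55B8 = 0x0FCA2
  0xFCA2 + 0xC016 = 0x1BCB8 → wrap carry → 0xBCB9
One's-complement sum = 0xBCB9.
Checksum = ~0xBCB9 & 0xFFFF = 0x4346.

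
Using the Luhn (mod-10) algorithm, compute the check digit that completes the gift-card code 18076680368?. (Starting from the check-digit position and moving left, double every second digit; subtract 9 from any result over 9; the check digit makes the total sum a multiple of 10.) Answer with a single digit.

Partial digits right→left: 8 6 3 0 8 6 6 7 0 8 1
Double every second digit counting from the check-digit position (so the 1st, 3rd, 5th, ... of the partial from the right).
  doubled (with −9 where >9): 7 6 7 3 0 2 → sum 25
  kept as-is: 6 0 6 7 8 → sum 27
Total = 25 + 27 = 52.
Check digit = (10 − (52 mod 10)) mod 10 = 8.

8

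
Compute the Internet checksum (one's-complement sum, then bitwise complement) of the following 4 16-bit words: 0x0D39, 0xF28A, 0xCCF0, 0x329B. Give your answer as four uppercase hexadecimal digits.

One's-complement addition (fold any carry out of bit 15 back into bit 0):
  0x0D39 + 0xF28A = 0x0FFC3
  0xFFC3 + 0xCCF0 = 0x1CCB3 → wrap carry → 0xCCB4
  0xCCB4 + 0x329B = 0x0FF4F
One's-complement sum = 0xFF4F.
Checksum = ~0xFF4F & 0xFFFF = 0x00B0.

00B0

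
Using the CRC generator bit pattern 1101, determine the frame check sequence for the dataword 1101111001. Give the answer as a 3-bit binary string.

Append 3 zeros: 1101111001000. Divide by 1101 (XOR where the leading bit is 1):
  pos 0: 1101 XOR 1101 = 0000
  pos 4: 1110 XOR 1101 = 0011
  pos 6: 1101 XOR 1101 = 0000
Remainder (last 3 bits) = 000. This is the CRC / FCS.

000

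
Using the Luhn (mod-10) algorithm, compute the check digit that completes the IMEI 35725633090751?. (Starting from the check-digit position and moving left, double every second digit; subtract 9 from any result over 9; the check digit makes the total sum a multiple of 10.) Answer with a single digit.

Partial digits right→left: 1 5 7 0 9 0 3 3 6 5 2 7 5 3
Double every second digit counting from the check-digit position (so the 1st, 3rd, 5th, ... of the partial from the right).
  doubled (with −9 where >9): 2 5 9 6 3 4 1 → sum 30
  kept as-is: 5 0 0 3 5 7 3 → sum 23
Total = 30 + 23 = 53.
Check digit = (10 − (53 mod 10)) mod 10 = 7.

7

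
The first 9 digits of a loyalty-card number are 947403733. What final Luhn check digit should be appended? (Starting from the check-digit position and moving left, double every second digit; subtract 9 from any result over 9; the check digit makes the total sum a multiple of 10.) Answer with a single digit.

Partial digits right→left: 3 3 7 3 0 4 7 4 9
Double every second digit counting from the check-digit position (so the 1st, 3rd, 5th, ... of the partial from the right).
  doubled (with −9 where >9): 6 5 0 5 9 → sum 25
  kept as-is: 3 3 4 4 → sum 14
Total = 25 + 14 = 39.
Check digit = (10 − (39 mod 10)) mod 10 = 1.

1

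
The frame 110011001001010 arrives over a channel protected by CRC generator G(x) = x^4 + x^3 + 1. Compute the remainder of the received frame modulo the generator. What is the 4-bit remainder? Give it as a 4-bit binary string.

0000

Modulo-2 division of 110011001001010 by 11001:
  pos 0: 11001 XOR 11001 = 00000
  pos 5: 10010 XOR 11001 = 01011
  pos 6: 10110 XOR 11001 = 01111
  pos 7: 11111 XOR 11001 = 00110
  pos 9: 11001 XOR 11001 = 00000
Remainder = 0000 (zero — the frame passes the CRC check).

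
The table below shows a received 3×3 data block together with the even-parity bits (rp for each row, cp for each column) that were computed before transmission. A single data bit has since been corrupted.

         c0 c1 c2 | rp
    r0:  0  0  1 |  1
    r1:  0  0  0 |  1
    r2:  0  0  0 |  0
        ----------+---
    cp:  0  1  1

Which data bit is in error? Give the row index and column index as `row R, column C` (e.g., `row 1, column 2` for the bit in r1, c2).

row 1, column 1

Recompute each row's even parity and compare to rp:
  r0: data parity 1, sent rp 1 → ok
  r1: data parity 0, sent rp 1 → mismatch
  r2: data parity 0, sent rp 0 → ok
Recompute each column's even parity and compare to cp:
  c0: data parity 0, sent cp 0 → ok
  c1: data parity 0, sent cp 1 → mismatch
  c2: data parity 1, sent cp 1 → ok
Exactly one row (r1) and one column (c1) fail → the flipped bit is at their intersection.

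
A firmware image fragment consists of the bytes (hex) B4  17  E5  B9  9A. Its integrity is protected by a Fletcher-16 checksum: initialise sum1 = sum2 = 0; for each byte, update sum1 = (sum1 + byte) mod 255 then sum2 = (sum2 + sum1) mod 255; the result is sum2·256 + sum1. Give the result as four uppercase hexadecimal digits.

Running sums (mod 255):
  after byte 0 (B4): sum1=180, sum2=180
  after byte 1 (17): sum1=203, sum2=128
  after byte 2 (E5): sum1=177, sum2=50
  after byte 3 (B9): sum1=107, sum2=157
  after byte 4 (9A): sum1=6, sum2=163
Checksum = sum2·256 + sum1 = 163·256 + 6 = 41734 = 0xA306.

A306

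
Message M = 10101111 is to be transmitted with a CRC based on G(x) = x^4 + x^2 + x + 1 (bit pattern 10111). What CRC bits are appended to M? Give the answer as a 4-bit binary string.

Append 4 zeros: 101011110000. Divide by 10111 (XOR where the leading bit is 1):
  pos 0: 10101 XOR 10111 = 00010
  pos 3: 10111 XOR 10111 = 00000
Remainder (last 4 bits) = 0000. This is the CRC / FCS.

0000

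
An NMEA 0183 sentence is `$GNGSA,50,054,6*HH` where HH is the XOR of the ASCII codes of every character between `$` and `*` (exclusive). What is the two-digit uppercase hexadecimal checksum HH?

XOR the ASCII codes of the payload characters:
  'G' = 0x47 → acc = 0x47
  'N' = 0x4E → acc = 0x09
  'G' = 0x47 → acc = 0x4E
  'S' = 0x53 → acc = 0x1D
  'A' = 0x41 → acc = 0x5C
  ',' = 0x2C → acc = 0x70
  '5' = 0x35 → acc = 0x45
  '0' = 0x30 → acc = 0x75
  ',' = 0x2C → acc = 0x59
  '0' = 0x30 → acc = 0x69
  '5' = 0x35 → acc = 0x5C
  '4' = 0x34 → acc = 0x68
  ',' = 0x2C → acc = 0x44
  '6' = 0x36 → acc = 0x72
Checksum = 0x72.

72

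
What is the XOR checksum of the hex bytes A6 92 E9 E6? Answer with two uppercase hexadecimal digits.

3B

XOR the bytes together:
  start with 0xA6
  0xA6 ⊕ 0x92 = 0x34
  0x34 ⊕ 0xE9 = 0xDD
  0xDD ⊕ 0xE6 = 0x3B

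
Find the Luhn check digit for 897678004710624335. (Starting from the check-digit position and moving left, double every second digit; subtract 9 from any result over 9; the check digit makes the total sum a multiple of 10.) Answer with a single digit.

Partial digits right→left: 5 3 3 4 2 6 0 1 7 4 0 0 8 7 6 7 9 8
Double every second digit counting from the check-digit position (so the 1st, 3rd, 5th, ... of the partial from the right).
  doubled (with −9 where >9): 1 6 4 0 5 0 7 3 9 → sum 35
  kept as-is: 3 4 6 1 4 0 7 7 8 → sum 40
Total = 35 + 40 = 75.
Check digit = (10 − (75 mod 10)) mod 10 = 5.

5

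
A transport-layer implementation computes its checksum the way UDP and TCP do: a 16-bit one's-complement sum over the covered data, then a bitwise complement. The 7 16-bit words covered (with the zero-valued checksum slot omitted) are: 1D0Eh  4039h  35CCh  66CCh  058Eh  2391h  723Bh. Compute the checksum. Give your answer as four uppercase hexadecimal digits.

6AC5

One's-complement addition (fold any carry out of bit 15 back into bit 0):
  0x1D0E + 0x4039 = 0x05D47
  0x5D47 + 0x35CC = 0x09313
  0x9313 + 0x66CC = 0x0F9DF
  0xF9DF + 0x058E = 0x0FF6D
  0xFF6D + 0x2391 = 0x122FE → wrap carry → 0x22FF
  0x22FF + 0x723B = 0x0953A
One's-complement sum = 0x953A.
Checksum = ~0x953A & 0xFFFF = 0x6AC5.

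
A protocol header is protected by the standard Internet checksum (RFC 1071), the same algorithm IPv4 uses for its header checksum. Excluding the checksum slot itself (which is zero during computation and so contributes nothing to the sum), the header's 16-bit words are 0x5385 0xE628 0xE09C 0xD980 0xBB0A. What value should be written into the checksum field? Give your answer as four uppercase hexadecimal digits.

5129

One's-complement addition (fold any carry out of bit 15 back into bit 0):
  0x5385 + 0xE628 = 0x139AD → wrap carry → 0x39AE
  0x39AE + 0xE09C = 0x11A4A → wrap carry → 0x1A4B
  0x1A4B + 0xD980 = 0x0F3CB
  0xF3CB + 0xBB0A = 0x1AED5 → wrap carry → 0xAED6
One's-complement sum = 0xAED6.
Checksum = ~0xAED6 & 0xFFFF = 0x5129.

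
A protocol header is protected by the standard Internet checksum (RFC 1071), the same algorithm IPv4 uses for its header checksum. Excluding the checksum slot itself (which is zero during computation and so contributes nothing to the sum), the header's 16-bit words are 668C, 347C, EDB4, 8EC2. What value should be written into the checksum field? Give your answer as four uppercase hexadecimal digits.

One's-complement addition (fold any carry out of bit 15 back into bit 0):
  0x668C + 0x347C = 0x09B08
  0x9B08 + 0xEDB4 = 0x188BC → wrap carry → 0x88BD
  0x88BD + 0x8EC2 = 0x1177F → wrap carry → 0x1780
One's-complement sum = 0x1780.
Checksum = ~0x1780 & 0xFFFF = 0xE87F.

E87F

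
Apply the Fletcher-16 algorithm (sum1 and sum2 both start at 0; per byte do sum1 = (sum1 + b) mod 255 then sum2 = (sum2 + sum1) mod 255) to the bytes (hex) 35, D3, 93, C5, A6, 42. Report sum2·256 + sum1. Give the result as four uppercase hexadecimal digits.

914B

Running sums (mod 255):
  after byte 0 (35): sum1=53, sum2=53
  after byte 1 (D3): sum1=9, sum2=62
  after byte 2 (93): sum1=156, sum2=218
  after byte 3 (C5): sum1=98, sum2=61
  after byte 4 (A6): sum1=9, sum2=70
  after byte 5 (42): sum1=75, sum2=145
Checksum = sum2·256 + sum1 = 145·256 + 75 = 37195 = 0x914B.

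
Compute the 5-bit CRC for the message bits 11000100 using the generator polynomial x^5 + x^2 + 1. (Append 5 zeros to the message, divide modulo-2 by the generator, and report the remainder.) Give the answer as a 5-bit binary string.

11101

Append 5 zeros: 1100010000000. Divide by 100101 (XOR where the leading bit is 1):
  pos 0: 110001 XOR 100101 = 010100
  pos 1: 101000 XOR 100101 = 001101
  pos 3: 110100 XOR 100101 = 010001
  pos 4: 100010 XOR 100101 = 000111
  pos 7: 111000 XOR 100101 = 011101
Remainder (last 5 bits) = 11101. This is the CRC / FCS.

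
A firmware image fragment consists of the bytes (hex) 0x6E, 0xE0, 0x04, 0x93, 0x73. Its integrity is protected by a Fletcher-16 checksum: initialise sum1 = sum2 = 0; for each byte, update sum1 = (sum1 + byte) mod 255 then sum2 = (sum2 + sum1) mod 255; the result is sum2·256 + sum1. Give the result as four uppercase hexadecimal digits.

Running sums (mod 255):
  after byte 0 (0x6E): sum1=110, sum2=110
  after byte 1 (0xE0): sum1=79, sum2=189
  after byte 2 (0x04): sum1=83, sum2=17
  after byte 3 (0x93): sum1=230, sum2=247
  after byte 4 (0x73): sum1=90, sum2=82
Checksum = sum2·256 + sum1 = 82·256 + 90 = 21082 = 0x525A.

525A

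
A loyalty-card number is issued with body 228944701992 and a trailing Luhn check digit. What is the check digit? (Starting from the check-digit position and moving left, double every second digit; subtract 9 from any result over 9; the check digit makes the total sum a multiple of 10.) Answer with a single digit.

Partial digits right→left: 2 9 9 1 0 7 4 4 9 8 2 2
Double every second digit counting from the check-digit position (so the 1st, 3rd, 5th, ... of the partial from the right).
  doubled (with −9 where >9): 4 9 0 8 9 4 → sum 34
  kept as-is: 9 1 7 4 8 2 → sum 31
Total = 34 + 31 = 65.
Check digit = (10 − (65 mod 10)) mod 10 = 5.

5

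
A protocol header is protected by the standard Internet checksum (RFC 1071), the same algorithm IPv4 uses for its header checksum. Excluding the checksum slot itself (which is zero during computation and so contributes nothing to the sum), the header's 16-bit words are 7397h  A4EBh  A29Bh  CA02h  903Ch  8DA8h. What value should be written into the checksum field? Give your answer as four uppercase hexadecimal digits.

One's-complement addition (fold any carry out of bit 15 back into bit 0):
  0x7397 + 0xA4EB = 0x11882 → wrap carry → 0x1883
  0x1883 + 0xA29B = 0x0BB1E
  0xBB1E + 0xCA02 = 0x18520 → wrap carry → 0x8521
  0x8521 + 0x903C = 0x1155D → wrap carry → 0x155E
  0x155E + 0x8DA8 = 0x0A306
One's-complement sum = 0xA306.
Checksum = ~0xA306 & 0xFFFF = 0x5CF9.

5CF9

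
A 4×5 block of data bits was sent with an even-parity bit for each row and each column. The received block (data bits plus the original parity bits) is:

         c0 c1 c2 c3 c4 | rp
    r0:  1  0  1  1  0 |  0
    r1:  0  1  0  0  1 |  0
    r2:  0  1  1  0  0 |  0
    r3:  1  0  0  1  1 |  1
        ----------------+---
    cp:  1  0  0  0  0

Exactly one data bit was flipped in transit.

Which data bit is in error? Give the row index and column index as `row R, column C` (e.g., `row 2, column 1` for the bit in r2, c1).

row 0, column 0

Recompute each row's even parity and compare to rp:
  r0: data parity 1, sent rp 0 → mismatch
  r1: data parity 0, sent rp 0 → ok
  r2: data parity 0, sent rp 0 → ok
  r3: data parity 1, sent rp 1 → ok
Recompute each column's even parity and compare to cp:
  c0: data parity 0, sent cp 1 → mismatch
  c1: data parity 0, sent cp 0 → ok
  c2: data parity 0, sent cp 0 → ok
  c3: data parity 0, sent cp 0 → ok
  c4: data parity 0, sent cp 0 → ok
Exactly one row (r0) and one column (c0) fail → the flipped bit is at their intersection.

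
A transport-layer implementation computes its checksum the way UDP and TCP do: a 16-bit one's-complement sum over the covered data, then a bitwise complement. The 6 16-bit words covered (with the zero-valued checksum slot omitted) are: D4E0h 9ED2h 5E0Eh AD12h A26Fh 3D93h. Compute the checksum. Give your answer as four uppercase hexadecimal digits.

A128

One's-complement addition (fold any carry out of bit 15 back into bit 0):
  0xD4E0 + 0x9ED2 = 0x173B2 → wrap carry → 0x73B3
  0x73B3 + 0x5E0E = 0x0D1C1
  0xD1C1 + 0xAD12 = 0x17ED3 → wrap carry → 0x7ED4
  0x7ED4 + 0xA26F = 0x12143 → wrap carry → 0x2144
  0x2144 + 0x3D93 = 0x05ED7
One's-complement sum = 0x5ED7.
Checksum = ~0x5ED7 & 0xFFFF = 0xA128.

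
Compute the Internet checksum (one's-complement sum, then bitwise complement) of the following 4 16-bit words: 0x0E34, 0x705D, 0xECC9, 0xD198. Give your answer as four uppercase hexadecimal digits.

One's-complement addition (fold any carry out of bit 15 back into bit 0):
  0x0E34 + 0x705D = 0x07E91
  0x7E91 + 0xECC9 = 0x16B5A → wrap carry → 0x6B5B
  0x6B5B + 0xD198 = 0x13CF3 → wrap carry → 0x3CF4
One's-complement sum = 0x3CF4.
Checksum = ~0x3CF4 & 0xFFFF = 0xC30B.

C30B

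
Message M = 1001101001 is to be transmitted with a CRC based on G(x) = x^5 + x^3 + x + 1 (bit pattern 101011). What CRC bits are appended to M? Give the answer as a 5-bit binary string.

01110

Append 5 zeros: 100110100100000. Divide by 101011 (XOR where the leading bit is 1):
  pos 0: 100110 XOR 101011 = 001101
  pos 2: 110110 XOR 101011 = 011101
  pos 3: 111010 XOR 101011 = 010001
  pos 4: 100011 XOR 101011 = 001000
  pos 6: 100000 XOR 101011 = 001011
  pos 8: 101100 XOR 101011 = 000111
Remainder (last 5 bits) = 01110. This is the CRC / FCS.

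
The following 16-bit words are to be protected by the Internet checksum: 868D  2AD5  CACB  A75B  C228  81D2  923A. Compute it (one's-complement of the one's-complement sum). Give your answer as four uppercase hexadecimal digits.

0640

One's-complement addition (fold any carry out of bit 15 back into bit 0):
  0x868D + 0x2AD5 = 0x0B162
  0xB162 + 0xCACB = 0x17C2D → wrap carry → 0x7C2E
  0x7C2E + 0xA75B = 0x12389 → wrap carry → 0x238A
  0x238A + 0xC228 = 0x0E5B2
  0xE5B2 + 0x81D2 = 0x16784 → wrap carry → 0x6785
  0x6785 + 0x923A = 0x0F9BF
One's-complement sum = 0xF9BF.
Checksum = ~0xF9BF & 0xFFFF = 0x0640.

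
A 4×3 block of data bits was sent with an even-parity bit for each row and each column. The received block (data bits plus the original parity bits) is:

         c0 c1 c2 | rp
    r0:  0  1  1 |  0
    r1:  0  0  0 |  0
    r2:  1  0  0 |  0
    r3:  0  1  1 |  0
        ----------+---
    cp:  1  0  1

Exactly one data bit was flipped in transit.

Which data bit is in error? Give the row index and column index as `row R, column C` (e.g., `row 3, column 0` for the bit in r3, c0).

row 2, column 2

Recompute each row's even parity and compare to rp:
  r0: data parity 0, sent rp 0 → ok
  r1: data parity 0, sent rp 0 → ok
  r2: data parity 1, sent rp 0 → mismatch
  r3: data parity 0, sent rp 0 → ok
Recompute each column's even parity and compare to cp:
  c0: data parity 1, sent cp 1 → ok
  c1: data parity 0, sent cp 0 → ok
  c2: data parity 0, sent cp 1 → mismatch
Exactly one row (r2) and one column (c2) fail → the flipped bit is at their intersection.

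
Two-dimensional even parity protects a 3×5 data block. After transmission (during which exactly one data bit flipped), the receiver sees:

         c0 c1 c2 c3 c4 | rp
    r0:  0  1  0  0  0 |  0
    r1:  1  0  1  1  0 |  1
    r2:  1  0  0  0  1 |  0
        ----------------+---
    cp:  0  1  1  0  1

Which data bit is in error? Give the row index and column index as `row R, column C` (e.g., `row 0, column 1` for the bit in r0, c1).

Recompute each row's even parity and compare to rp:
  r0: data parity 1, sent rp 0 → mismatch
  r1: data parity 1, sent rp 1 → ok
  r2: data parity 0, sent rp 0 → ok
Recompute each column's even parity and compare to cp:
  c0: data parity 0, sent cp 0 → ok
  c1: data parity 1, sent cp 1 → ok
  c2: data parity 1, sent cp 1 → ok
  c3: data parity 1, sent cp 0 → mismatch
  c4: data parity 1, sent cp 1 → ok
Exactly one row (r0) and one column (c3) fail → the flipped bit is at their intersection.

row 0, column 3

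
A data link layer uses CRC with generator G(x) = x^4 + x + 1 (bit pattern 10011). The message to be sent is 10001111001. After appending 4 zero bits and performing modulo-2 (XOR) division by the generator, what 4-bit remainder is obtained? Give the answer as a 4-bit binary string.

1001

Append 4 zeros: 100011110010000. Divide by 10011 (XOR where the leading bit is 1):
  pos 0: 10001 XOR 10011 = 00010
  pos 3: 10111 XOR 10011 = 00100
  pos 5: 10000 XOR 10011 = 00011
  pos 8: 11100 XOR 10011 = 01111
  pos 9: 11110 XOR 10011 = 01101
  pos 10: 11010 XOR 10011 = 01001
Remainder (last 4 bits) = 1001. This is the CRC / FCS.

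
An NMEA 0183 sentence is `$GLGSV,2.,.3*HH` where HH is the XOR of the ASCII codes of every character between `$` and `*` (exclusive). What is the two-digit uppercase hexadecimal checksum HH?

XOR the ASCII codes of the payload characters:
  'G' = 0x47 → acc = 0x47
  'L' = 0x4C → acc = 0x0B
  'G' = 0x47 → acc = 0x4C
  'S' = 0x53 → acc = 0x1F
  'V' = 0x56 → acc = 0x49
  ',' = 0x2C → acc = 0x65
  '2' = 0x32 → acc = 0x57
  '.' = 0x2E → acc = 0x79
  ',' = 0x2C → acc = 0x55
  '.' = 0x2E → acc = 0x7B
  '3' = 0x33 → acc = 0x48
Checksum = 0x48.

48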